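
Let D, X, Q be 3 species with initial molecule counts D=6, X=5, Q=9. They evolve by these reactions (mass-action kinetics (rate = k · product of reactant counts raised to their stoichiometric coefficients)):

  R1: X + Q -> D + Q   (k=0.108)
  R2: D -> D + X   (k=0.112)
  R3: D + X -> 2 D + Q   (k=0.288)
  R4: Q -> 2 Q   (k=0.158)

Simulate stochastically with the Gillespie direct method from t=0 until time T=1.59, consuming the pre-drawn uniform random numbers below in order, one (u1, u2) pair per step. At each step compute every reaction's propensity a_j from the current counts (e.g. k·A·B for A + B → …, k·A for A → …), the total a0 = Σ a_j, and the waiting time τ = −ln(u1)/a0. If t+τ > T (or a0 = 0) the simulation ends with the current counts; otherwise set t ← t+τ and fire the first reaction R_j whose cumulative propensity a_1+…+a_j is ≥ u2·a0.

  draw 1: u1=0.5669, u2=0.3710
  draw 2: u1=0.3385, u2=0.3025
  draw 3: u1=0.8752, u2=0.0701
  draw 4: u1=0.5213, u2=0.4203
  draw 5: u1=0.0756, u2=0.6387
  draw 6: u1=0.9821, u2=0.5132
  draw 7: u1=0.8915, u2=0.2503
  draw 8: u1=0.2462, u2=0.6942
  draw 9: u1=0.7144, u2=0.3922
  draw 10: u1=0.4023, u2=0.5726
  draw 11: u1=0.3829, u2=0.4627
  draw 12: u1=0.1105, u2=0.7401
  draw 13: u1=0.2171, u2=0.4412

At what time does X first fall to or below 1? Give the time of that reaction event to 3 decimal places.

t=0.000: D=6 X=5 Q=9
Draw 1: a1=4.860, a2=0.672, a3=8.640, a4=1.422, a0=15.594; τ=−ln(0.5669)/15.594=0.036 → t=0.036; u2·a0=0.3710·15.594=5.785; a1+a2=5.532 < 5.785 ≤ a1+…+a3=14.172 → R3 fires; D=7 X=4 Q=10
Draw 2: a1=4.320, a2=0.784, a3=8.064, a4=1.580, a0=14.748; τ=−ln(0.3385)/14.748=0.073 → t=0.110; u2·a0=0.3025·14.748=4.461; a1=4.320 < 4.461 ≤ a1+a2=5.104 → R2 fires; D=7 X=5 Q=10
Draw 3: a1=5.400, a2=0.784, a3=10.080, a4=1.580, a0=17.844; τ=−ln(0.8752)/17.844=0.007 → t=0.117; u2·a0=0.0701·17.844=1.251 ≤ a1=5.400 → R1 fires; D=8 X=4 Q=10
Draw 4: a1=4.320, a2=0.896, a3=9.216, a4=1.580, a0=16.012; τ=−ln(0.5213)/16.012=0.041 → t=0.158; u2·a0=0.4203·16.012=6.730; a1+a2=5.216 < 6.730 ≤ a1+…+a3=14.432 → R3 fires; D=9 X=3 Q=11
Draw 5: a1=3.564, a2=1.008, a3=7.776, a4=1.738, a0=14.086; τ=−ln(0.0756)/14.086=0.183 → t=0.341; u2·a0=0.6387·14.086=8.997; a1+a2=4.572 < 8.997 ≤ a1+…+a3=12.348 → R3 fires; D=10 X=2 Q=12
Draw 6: a1=2.592, a2=1.120, a3=5.760, a4=1.896, a0=11.368; τ=−ln(0.9821)/11.368=0.002 → t=0.343; u2·a0=0.5132·11.368=5.834; a1+a2=3.712 < 5.834 ≤ a1+…+a3=9.472 → R3 fires; D=11 X=1 Q=13
Draw 7: a1=1.404, a2=1.232, a3=3.168, a4=2.054, a0=7.858; τ=−ln(0.8915)/7.858=0.015 → t=0.358; u2·a0=0.2503·7.858=1.967; a1=1.404 < 1.967 ≤ a1+a2=2.636 → R2 fires; D=11 X=2 Q=13
Draw 8: a1=2.808, a2=1.232, a3=6.336, a4=2.054, a0=12.430; τ=−ln(0.2462)/12.430=0.113 → t=0.470; u2·a0=0.6942·12.430=8.629; a1+a2=4.040 < 8.629 ≤ a1+…+a3=10.376 → R3 fires; D=12 X=1 Q=14
Draw 9: a1=1.512, a2=1.344, a3=3.456, a4=2.212, a0=8.524; τ=−ln(0.7144)/8.524=0.039 → t=0.510; u2·a0=0.3922·8.524=3.343; a1+a2=2.856 < 3.343 ≤ a1+…+a3=6.312 → R3 fires; D=13 X=0 Q=15
Draw 10: a1=0.000, a2=1.456, a3=0.000, a4=2.370, a0=3.826; τ=−ln(0.4023)/3.826=0.238 → t=0.748; u2·a0=0.5726·3.826=2.191; a1+…+a3=1.456 < 2.191 ≤ a1+…+a4=3.826 → R4 fires; D=13 X=0 Q=16
Draw 11: a1=0.000, a2=1.456, a3=0.000, a4=2.528, a0=3.984; τ=−ln(0.3829)/3.984=0.241 → t=0.989; u2·a0=0.4627·3.984=1.843; a1+…+a3=1.456 < 1.843 ≤ a1+…+a4=3.984 → R4 fires; D=13 X=0 Q=17
Draw 12: a1=0.000, a2=1.456, a3=0.000, a4=2.686, a0=4.142; τ=−ln(0.1105)/4.142=0.532 → t=1.521; u2·a0=0.7401·4.142=3.065; a1+…+a3=1.456 < 3.065 ≤ a1+…+a4=4.142 → R4 fires; D=13 X=0 Q=18
Draw 13: a1=0.000, a2=1.456, a3=0.000, a4=2.844, a0=4.300; τ=−ln(0.2171)/4.300=0.355 → t=1.876 > T=1.59: stop.
X first becomes ≤ 1 when it reaches 1 at the event at t=0.343.

Threshold first reached at t = 0.343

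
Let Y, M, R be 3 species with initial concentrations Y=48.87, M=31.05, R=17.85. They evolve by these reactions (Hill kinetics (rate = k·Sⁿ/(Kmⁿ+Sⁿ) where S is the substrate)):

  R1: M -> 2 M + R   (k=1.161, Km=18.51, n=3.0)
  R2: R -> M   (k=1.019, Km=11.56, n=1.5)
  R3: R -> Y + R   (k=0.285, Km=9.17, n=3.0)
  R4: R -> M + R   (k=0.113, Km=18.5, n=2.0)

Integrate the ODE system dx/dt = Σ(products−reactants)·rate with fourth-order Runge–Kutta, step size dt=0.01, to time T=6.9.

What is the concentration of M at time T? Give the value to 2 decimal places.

M at T = 43.30

RK4 with dt=0.01: 690 steps to T=6.9. Trajectory (selected grid times):
t=0.00: Y=48.87 M=31.05 R=17.85
t=0.77: Y=49.06 M=32.36 R=18.08
t=1.53: Y=49.26 M=33.66 R=18.31
t=2.30: Y=49.45 M=35.00 R=18.56
t=3.07: Y=49.65 M=36.36 R=18.82
t=3.83: Y=49.84 M=37.71 R=19.08
t=4.60: Y=50.04 M=39.09 R=19.35
t=5.37: Y=50.24 M=40.49 R=19.62
t=6.13: Y=50.44 M=41.88 R=19.90
t=6.90: Y=50.64 M=43.30 R=20.18
Read off M at T=6.9: 43.30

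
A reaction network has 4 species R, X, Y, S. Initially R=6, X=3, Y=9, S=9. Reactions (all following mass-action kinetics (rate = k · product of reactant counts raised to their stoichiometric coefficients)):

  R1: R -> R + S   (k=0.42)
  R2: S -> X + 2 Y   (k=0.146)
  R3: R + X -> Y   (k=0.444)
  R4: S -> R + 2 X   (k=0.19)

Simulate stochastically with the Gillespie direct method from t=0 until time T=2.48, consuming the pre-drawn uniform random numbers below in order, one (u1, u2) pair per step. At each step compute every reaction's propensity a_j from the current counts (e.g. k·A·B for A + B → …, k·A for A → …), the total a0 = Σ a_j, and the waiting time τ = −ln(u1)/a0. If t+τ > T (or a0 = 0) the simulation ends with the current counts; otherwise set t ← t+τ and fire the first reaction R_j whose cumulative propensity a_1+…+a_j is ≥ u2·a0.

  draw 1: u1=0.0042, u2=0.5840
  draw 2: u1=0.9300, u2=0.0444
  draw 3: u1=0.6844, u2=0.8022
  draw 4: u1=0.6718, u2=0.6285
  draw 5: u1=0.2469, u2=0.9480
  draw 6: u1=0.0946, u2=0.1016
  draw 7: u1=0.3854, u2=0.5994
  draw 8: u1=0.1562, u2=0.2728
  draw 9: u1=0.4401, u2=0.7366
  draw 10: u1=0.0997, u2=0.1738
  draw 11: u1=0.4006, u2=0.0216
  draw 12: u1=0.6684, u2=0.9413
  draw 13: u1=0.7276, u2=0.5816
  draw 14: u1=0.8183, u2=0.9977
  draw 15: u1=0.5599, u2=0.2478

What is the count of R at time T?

R at T = 3

t=0.000: R=6 X=3 Y=9 S=9
Draw 1: a1=2.520, a2=1.314, a3=7.992, a4=1.710, a0=13.536; τ=−ln(0.0042)/13.536=0.404 → t=0.404; u2·a0=0.5840·13.536=7.905; a1+a2=3.834 < 7.905 ≤ a1+…+a3=11.826 → R3 fires; R=5 X=2 Y=10 S=9
Draw 2: a1=2.100, a2=1.314, a3=4.440, a4=1.710, a0=9.564; τ=−ln(0.9300)/9.564=0.008 → t=0.412; u2·a0=0.0444·9.564=0.425 ≤ a1=2.100 → R1 fires; R=5 X=2 Y=10 S=10
Draw 3: a1=2.100, a2=1.460, a3=4.440, a4=1.900, a0=9.900; τ=−ln(0.6844)/9.900=0.038 → t=0.450; u2·a0=0.8022·9.900=7.942; a1+a2=3.560 < 7.942 ≤ a1+…+a3=8.000 → R3 fires; R=4 X=1 Y=11 S=10
Draw 4: a1=1.680, a2=1.460, a3=1.776, a4=1.900, a0=6.816; τ=−ln(0.6718)/6.816=0.058 → t=0.509; u2·a0=0.6285·6.816=4.284; a1+a2=3.140 < 4.284 ≤ a1+…+a3=4.916 → R3 fires; R=3 X=0 Y=12 S=10
Draw 5: a1=1.260, a2=1.460, a3=0.000, a4=1.900, a0=4.620; τ=−ln(0.2469)/4.620=0.303 → t=0.811; u2·a0=0.9480·4.620=4.380; a1+…+a3=2.720 < 4.380 ≤ a1+…+a4=4.620 → R4 fires; R=4 X=2 Y=12 S=9
Draw 6: a1=1.680, a2=1.314, a3=3.552, a4=1.710, a0=8.256; τ=−ln(0.0946)/8.256=0.286 → t=1.097; u2·a0=0.1016·8.256=0.839 ≤ a1=1.680 → R1 fires; R=4 X=2 Y=12 S=10
Draw 7: a1=1.680, a2=1.460, a3=3.552, a4=1.900, a0=8.592; τ=−ln(0.3854)/8.592=0.111 → t=1.208; u2·a0=0.5994·8.592=5.150; a1+a2=3.140 < 5.150 ≤ a1+…+a3=6.692 → R3 fires; R=3 X=1 Y=13 S=10
Draw 8: a1=1.260, a2=1.460, a3=1.332, a4=1.900, a0=5.952; τ=−ln(0.1562)/5.952=0.312 → t=1.520; u2·a0=0.2728·5.952=1.624; a1=1.260 < 1.624 ≤ a1+a2=2.720 → R2 fires; R=3 X=2 Y=15 S=9
Draw 9: a1=1.260, a2=1.314, a3=2.664, a4=1.710, a0=6.948; τ=−ln(0.4401)/6.948=0.118 → t=1.638; u2·a0=0.7366·6.948=5.118; a1+a2=2.574 < 5.118 ≤ a1+…+a3=5.238 → R3 fires; R=2 X=1 Y=16 S=9
Draw 10: a1=0.840, a2=1.314, a3=0.888, a4=1.710, a0=4.752; τ=−ln(0.0997)/4.752=0.485 → t=2.123; u2·a0=0.1738·4.752=0.826 ≤ a1=0.840 → R1 fires; R=2 X=1 Y=16 S=10
Draw 11: a1=0.840, a2=1.460, a3=0.888, a4=1.900, a0=5.088; τ=−ln(0.4006)/5.088=0.180 → t=2.303; u2·a0=0.0216·5.088=0.110 ≤ a1=0.840 → R1 fires; R=2 X=1 Y=16 S=11
Draw 12: a1=0.840, a2=1.606, a3=0.888, a4=2.090, a0=5.424; τ=−ln(0.6684)/5.424=0.074 → t=2.377; u2·a0=0.9413·5.424=5.106; a1+…+a3=3.334 < 5.106 ≤ a1+…+a4=5.424 → R4 fires; R=3 X=3 Y=16 S=10
Draw 13: a1=1.260, a2=1.460, a3=3.996, a4=1.900, a0=8.616; τ=−ln(0.7276)/8.616=0.037 → t=2.414; u2·a0=0.5816·8.616=5.011; a1+a2=2.720 < 5.011 ≤ a1+…+a3=6.716 → R3 fires; R=2 X=2 Y=17 S=10
Draw 14: a1=0.840, a2=1.460, a3=1.776, a4=1.900, a0=5.976; τ=−ln(0.8183)/5.976=0.034 → t=2.448; u2·a0=0.9977·5.976=5.962; a1+…+a3=4.076 < 5.962 ≤ a1+…+a4=5.976 → R4 fires; R=3 X=4 Y=17 S=9
Draw 15: a1=1.260, a2=1.314, a3=5.328, a4=1.710, a0=9.612; τ=−ln(0.5599)/9.612=0.060 → t=2.508 > T=2.48: stop.
Read off R at T=2.48: 3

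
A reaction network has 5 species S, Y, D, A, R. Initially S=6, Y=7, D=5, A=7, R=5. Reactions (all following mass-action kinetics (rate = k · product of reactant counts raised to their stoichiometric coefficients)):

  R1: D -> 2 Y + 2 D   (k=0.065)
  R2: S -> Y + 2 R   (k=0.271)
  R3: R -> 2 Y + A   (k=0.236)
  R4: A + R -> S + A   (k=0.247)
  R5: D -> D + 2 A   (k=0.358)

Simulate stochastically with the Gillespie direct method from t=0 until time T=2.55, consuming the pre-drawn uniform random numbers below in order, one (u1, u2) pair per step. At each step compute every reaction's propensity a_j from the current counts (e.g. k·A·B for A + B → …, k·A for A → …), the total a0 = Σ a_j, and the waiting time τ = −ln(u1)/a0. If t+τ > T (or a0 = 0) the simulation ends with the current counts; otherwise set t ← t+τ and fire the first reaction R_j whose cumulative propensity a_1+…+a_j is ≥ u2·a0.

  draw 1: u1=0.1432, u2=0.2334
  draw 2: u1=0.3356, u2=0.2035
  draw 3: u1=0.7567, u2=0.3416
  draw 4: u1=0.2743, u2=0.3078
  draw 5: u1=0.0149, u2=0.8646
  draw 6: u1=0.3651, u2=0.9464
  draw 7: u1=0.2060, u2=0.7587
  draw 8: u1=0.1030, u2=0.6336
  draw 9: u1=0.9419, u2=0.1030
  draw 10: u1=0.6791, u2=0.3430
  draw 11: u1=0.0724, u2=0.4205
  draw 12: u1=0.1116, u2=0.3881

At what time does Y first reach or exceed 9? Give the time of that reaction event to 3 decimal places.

t=0.000: S=6 Y=7 D=5 A=7 R=5
Draw 1: a1=0.325, a2=1.626, a3=1.180, a4=8.645, a5=1.790, a0=13.566; τ=−ln(0.1432)/13.566=0.143 → t=0.143; u2·a0=0.2334·13.566=3.166; a1+…+a3=3.131 < 3.166 ≤ a1+…+a4=11.776 → R4 fires; S=7 Y=7 D=5 A=7 R=4
Draw 2: a1=0.325, a2=1.897, a3=0.944, a4=6.916, a5=1.790, a0=11.872; τ=−ln(0.3356)/11.872=0.092 → t=0.235; u2·a0=0.2035·11.872=2.416; a1+a2=2.222 < 2.416 ≤ a1+…+a3=3.166 → R3 fires; S=7 Y=9 D=5 A=8 R=3
Draw 3: a1=0.325, a2=1.897, a3=0.708, a4=5.928, a5=1.790, a0=10.648; τ=−ln(0.7567)/10.648=0.026 → t=0.261; u2·a0=0.3416·10.648=3.637; a1+…+a3=2.930 < 3.637 ≤ a1+…+a4=8.858 → R4 fires; S=8 Y=9 D=5 A=8 R=2
Draw 4: a1=0.325, a2=2.168, a3=0.472, a4=3.952, a5=1.790, a0=8.707; τ=−ln(0.2743)/8.707=0.149 → t=0.410; u2·a0=0.3078·8.707=2.680; a1+a2=2.493 < 2.680 ≤ a1+…+a3=2.965 → R3 fires; S=8 Y=11 D=5 A=9 R=1
Draw 5: a1=0.325, a2=2.168, a3=0.236, a4=2.223, a5=1.790, a0=6.742; τ=−ln(0.0149)/6.742=0.624 → t=1.034; u2·a0=0.8646·6.742=5.829; a1+…+a4=4.952 < 5.829 ≤ a1+…+a5=6.742 → R5 fires; S=8 Y=11 D=5 A=11 R=1
Draw 6: a1=0.325, a2=2.168, a3=0.236, a4=2.717, a5=1.790, a0=7.236; τ=−ln(0.3651)/7.236=0.139 → t=1.173; u2·a0=0.9464·7.236=6.848; a1+…+a4=5.446 < 6.848 ≤ a1+…+a5=7.236 → R5 fires; S=8 Y=11 D=5 A=13 R=1
Draw 7: a1=0.325, a2=2.168, a3=0.236, a4=3.211, a5=1.790, a0=7.730; τ=−ln(0.2060)/7.730=0.204 → t=1.378; u2·a0=0.7587·7.730=5.865; a1+…+a3=2.729 < 5.865 ≤ a1+…+a4=5.940 → R4 fires; S=9 Y=11 D=5 A=13 R=0
Draw 8: a1=0.325, a2=2.439, a3=0.000, a4=0.000, a5=1.790, a0=4.554; τ=−ln(0.1030)/4.554=0.499 → t=1.877; u2·a0=0.6336·4.554=2.885; a1+…+a4=2.764 < 2.885 ≤ a1+…+a5=4.554 → R5 fires; S=9 Y=11 D=5 A=15 R=0
Draw 9: a1=0.325, a2=2.439, a3=0.000, a4=0.000, a5=1.790, a0=4.554; τ=−ln(0.9419)/4.554=0.013 → t=1.890; u2·a0=0.1030·4.554=0.469; a1=0.325 < 0.469 ≤ a1+a2=2.764 → R2 fires; S=8 Y=12 D=5 A=15 R=2
Draw 10: a1=0.325, a2=2.168, a3=0.472, a4=7.410, a5=1.790, a0=12.165; τ=−ln(0.6791)/12.165=0.032 → t=1.922; u2·a0=0.3430·12.165=4.173; a1+…+a3=2.965 < 4.173 ≤ a1+…+a4=10.375 → R4 fires; S=9 Y=12 D=5 A=15 R=1
Draw 11: a1=0.325, a2=2.439, a3=0.236, a4=3.705, a5=1.790, a0=8.495; τ=−ln(0.0724)/8.495=0.309 → t=2.231; u2·a0=0.4205·8.495=3.572; a1+…+a3=3.000 < 3.572 ≤ a1+…+a4=6.705 → R4 fires; S=10 Y=12 D=5 A=15 R=0
Draw 12: a1=0.325, a2=2.710, a3=0.000, a4=0.000, a5=1.790, a0=4.825; τ=−ln(0.1116)/4.825=0.454 → t=2.685 > T=2.55: stop.
Y first becomes ≥ 9 when it reaches 9 at the event at t=0.235.

Threshold first reached at t = 0.235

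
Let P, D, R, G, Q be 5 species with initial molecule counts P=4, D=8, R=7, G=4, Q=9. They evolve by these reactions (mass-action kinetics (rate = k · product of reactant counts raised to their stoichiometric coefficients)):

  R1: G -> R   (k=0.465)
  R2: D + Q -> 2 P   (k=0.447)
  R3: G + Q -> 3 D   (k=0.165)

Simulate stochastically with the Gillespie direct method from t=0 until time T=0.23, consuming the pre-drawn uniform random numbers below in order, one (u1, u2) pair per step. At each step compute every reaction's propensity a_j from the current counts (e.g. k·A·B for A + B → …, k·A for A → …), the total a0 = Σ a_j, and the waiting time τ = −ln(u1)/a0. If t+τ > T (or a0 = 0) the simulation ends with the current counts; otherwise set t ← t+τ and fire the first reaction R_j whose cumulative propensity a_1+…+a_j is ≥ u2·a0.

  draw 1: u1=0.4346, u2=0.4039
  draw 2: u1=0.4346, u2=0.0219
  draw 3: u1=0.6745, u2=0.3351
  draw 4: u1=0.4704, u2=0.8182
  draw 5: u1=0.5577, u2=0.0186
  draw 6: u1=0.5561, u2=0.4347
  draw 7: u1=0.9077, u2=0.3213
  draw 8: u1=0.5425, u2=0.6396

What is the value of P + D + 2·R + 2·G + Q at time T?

Check how each reaction changes W = P + D + 2·R + 2·G + Q (weight of products minus weight of reactants):
R1: G -> R: (2·1) − (2·1) = 2 − 2 = 0
R2: D + Q -> 2 P: (1·2) − (1·1 + 1·1) = 2 − 2 = 0
R3: G + Q -> 3 D: (1·3) − (2·1 + 1·1) = 3 − 3 = 0
Every reaction leaves W unchanged, so W is conserved and no simulation is needed: W(T) = W(0) = 4 + 8 + 2·7 + 2·4 + 9 = 43

Value at T = 43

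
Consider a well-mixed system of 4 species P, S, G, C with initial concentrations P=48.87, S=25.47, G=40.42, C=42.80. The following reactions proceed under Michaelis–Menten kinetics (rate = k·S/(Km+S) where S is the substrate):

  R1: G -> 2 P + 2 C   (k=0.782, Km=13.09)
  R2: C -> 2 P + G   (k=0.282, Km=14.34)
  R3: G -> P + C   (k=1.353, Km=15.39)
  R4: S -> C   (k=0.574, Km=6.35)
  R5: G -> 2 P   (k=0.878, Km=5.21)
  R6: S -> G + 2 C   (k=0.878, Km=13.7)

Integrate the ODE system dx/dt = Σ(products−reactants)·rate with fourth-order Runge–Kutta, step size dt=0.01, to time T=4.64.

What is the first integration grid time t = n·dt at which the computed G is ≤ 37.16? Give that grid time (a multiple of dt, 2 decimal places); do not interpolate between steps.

RK4 with dt=0.01: 464 steps to T=4.64. Trajectory (selected grid times):
t=0.00: P=48.87 S=25.47 G=40.42 C=42.80
t=0.52: P=51.02 S=24.94 G=39.61 C=44.64
t=1.03: P=53.12 S=24.42 G=38.82 C=46.43
t=1.55: P=55.26 S=23.89 G=38.01 C=48.25
t=2.06: P=57.35 S=23.37 G=37.23 C=50.02
t=2.10: P=57.51 S=23.33 G=37.17 C=50.15
t=2.11: P=57.56 S=23.32 G=37.15 C=50.19
t=2.58: P=59.48 S=22.85 G=36.43 C=51.81
t=3.09: P=61.55 S=22.35 G=35.66 C=53.55
t=3.61: P=63.66 S=21.83 G=34.87 C=55.31
t=4.12: P=65.73 S=21.33 G=34.10 C=57.02
t=4.64: P=67.82 S=20.83 G=33.33 C=58.76
G(2.10)=37.166 > 37.16 but G(2.11)=37.151 ≤ 37.16, so the first grid time is t=2.11.

Threshold first reached at t = 2.11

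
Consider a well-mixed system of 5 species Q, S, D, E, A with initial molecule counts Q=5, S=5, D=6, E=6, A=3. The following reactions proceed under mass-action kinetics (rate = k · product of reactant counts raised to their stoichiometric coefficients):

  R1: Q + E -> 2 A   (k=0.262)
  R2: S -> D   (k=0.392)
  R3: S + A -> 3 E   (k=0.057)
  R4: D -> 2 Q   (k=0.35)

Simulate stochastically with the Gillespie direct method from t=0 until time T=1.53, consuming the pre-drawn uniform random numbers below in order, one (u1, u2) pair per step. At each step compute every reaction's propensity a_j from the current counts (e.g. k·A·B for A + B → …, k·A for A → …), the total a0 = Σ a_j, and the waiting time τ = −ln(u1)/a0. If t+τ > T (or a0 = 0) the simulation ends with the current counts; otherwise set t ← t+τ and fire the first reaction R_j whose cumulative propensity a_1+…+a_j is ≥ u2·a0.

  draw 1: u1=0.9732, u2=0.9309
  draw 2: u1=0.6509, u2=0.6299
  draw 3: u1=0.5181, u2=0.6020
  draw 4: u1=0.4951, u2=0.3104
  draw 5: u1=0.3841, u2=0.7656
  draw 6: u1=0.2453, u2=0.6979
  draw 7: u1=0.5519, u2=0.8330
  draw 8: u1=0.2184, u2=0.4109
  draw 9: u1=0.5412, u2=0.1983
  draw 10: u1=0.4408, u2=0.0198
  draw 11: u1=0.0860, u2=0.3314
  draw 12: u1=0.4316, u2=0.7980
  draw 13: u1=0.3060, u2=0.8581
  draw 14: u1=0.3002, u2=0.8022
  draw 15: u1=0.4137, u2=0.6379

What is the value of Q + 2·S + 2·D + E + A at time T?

Value at T = 36

Check how each reaction changes W = Q + 2·S + 2·D + E + A (weight of products minus weight of reactants):
R1: Q + E -> 2 A: (1·2) − (1·1 + 1·1) = 2 − 2 = 0
R2: S -> D: (2·1) − (2·1) = 2 − 2 = 0
R3: S + A -> 3 E: (1·3) − (2·1 + 1·1) = 3 − 3 = 0
R4: D -> 2 Q: (1·2) − (2·1) = 2 − 2 = 0
Every reaction leaves W unchanged, so W is conserved and no simulation is needed: W(T) = W(0) = 5 + 2·5 + 2·6 + 6 + 3 = 36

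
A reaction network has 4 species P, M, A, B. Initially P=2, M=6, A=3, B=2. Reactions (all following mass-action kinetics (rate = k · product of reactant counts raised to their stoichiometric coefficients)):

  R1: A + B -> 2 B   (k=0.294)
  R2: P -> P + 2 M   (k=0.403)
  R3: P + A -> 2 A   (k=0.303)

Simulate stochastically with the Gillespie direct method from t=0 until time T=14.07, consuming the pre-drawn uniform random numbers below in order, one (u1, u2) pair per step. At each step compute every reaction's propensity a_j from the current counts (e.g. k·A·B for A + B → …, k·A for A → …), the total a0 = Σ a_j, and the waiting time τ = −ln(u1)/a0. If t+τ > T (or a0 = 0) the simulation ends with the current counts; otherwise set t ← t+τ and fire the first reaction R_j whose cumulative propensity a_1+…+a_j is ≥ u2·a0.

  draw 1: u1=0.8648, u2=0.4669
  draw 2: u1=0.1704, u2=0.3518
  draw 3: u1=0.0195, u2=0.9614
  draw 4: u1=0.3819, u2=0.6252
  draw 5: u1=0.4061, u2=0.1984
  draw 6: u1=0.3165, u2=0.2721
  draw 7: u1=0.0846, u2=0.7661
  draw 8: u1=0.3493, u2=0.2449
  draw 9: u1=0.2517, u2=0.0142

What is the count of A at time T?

A at T = 0

t=0.000: P=2 M=6 A=3 B=2
Draw 1: a1=1.764, a2=0.806, a3=1.818, a0=4.388; τ=−ln(0.8648)/4.388=0.033 → t=0.033; u2·a0=0.4669·4.388=2.049; a1=1.764 < 2.049 ≤ a1+a2=2.570 → R2 fires; P=2 M=8 A=3 B=2
Draw 2: a1=1.764, a2=0.806, a3=1.818, a0=4.388; τ=−ln(0.1704)/4.388=0.403 → t=0.436; u2·a0=0.3518·4.388=1.544 ≤ a1=1.764 → R1 fires; P=2 M=8 A=2 B=3
Draw 3: a1=1.764, a2=0.806, a3=1.212, a0=3.782; τ=−ln(0.0195)/3.782=1.041 → t=1.477; u2·a0=0.9614·3.782=3.636; a1+a2=2.570 < 3.636 ≤ a1+…+a3=3.782 → R3 fires; P=1 M=8 A=3 B=3
Draw 4: a1=2.646, a2=0.403, a3=0.909, a0=3.958; τ=−ln(0.3819)/3.958=0.243 → t=1.721; u2·a0=0.6252·3.958=2.475 ≤ a1=2.646 → R1 fires; P=1 M=8 A=2 B=4
Draw 5: a1=2.352, a2=0.403, a3=0.606, a0=3.361; τ=−ln(0.4061)/3.361=0.268 → t=1.989; u2·a0=0.1984·3.361=0.667 ≤ a1=2.352 → R1 fires; P=1 M=8 A=1 B=5
Draw 6: a1=1.470, a2=0.403, a3=0.303, a0=2.176; τ=−ln(0.3165)/2.176=0.529 → t=2.517; u2·a0=0.2721·2.176=0.592 ≤ a1=1.470 → R1 fires; P=1 M=8 A=0 B=6
Draw 7: a1=0.000, a2=0.403, a3=0.000, a0=0.403; τ=−ln(0.0846)/0.403=6.129 → t=8.646; u2·a0=0.7661·0.403=0.309; a1=0.000 < 0.309 ≤ a1+a2=0.403 → R2 fires; P=1 M=10 A=0 B=6
Draw 8: a1=0.000, a2=0.403, a3=0.000, a0=0.403; τ=−ln(0.3493)/0.403=2.610 → t=11.256; u2·a0=0.2449·0.403=0.099; a1=0.000 < 0.099 ≤ a1+a2=0.403 → R2 fires; P=1 M=12 A=0 B=6
Draw 9: a1=0.000, a2=0.403, a3=0.000, a0=0.403; τ=−ln(0.2517)/0.403=3.423 → t=14.679 > T=14.07: stop.
Read off A at T=14.07: 0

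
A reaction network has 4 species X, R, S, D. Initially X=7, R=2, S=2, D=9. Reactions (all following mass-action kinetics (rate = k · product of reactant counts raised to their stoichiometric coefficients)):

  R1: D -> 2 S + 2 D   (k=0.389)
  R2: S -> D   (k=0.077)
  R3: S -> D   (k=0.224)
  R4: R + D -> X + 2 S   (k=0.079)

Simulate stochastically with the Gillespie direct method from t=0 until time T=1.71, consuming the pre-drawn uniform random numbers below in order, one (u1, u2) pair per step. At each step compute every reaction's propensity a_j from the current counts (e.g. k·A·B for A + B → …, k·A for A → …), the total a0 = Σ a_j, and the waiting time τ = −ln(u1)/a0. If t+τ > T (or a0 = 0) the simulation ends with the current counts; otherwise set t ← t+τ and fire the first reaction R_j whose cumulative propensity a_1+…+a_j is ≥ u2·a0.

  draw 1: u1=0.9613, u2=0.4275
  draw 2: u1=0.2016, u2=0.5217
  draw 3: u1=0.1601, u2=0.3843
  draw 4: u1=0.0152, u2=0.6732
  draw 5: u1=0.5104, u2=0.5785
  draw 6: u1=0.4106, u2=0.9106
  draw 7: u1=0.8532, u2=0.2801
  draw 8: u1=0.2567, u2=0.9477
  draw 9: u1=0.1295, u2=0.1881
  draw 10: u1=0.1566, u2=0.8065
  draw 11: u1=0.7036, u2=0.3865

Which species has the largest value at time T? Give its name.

Dominant species at T: D

t=0.000: X=7 R=2 S=2 D=9
Draw 1: a1=3.501, a2=0.154, a3=0.448, a4=1.422, a0=5.525; τ=−ln(0.9613)/5.525=0.007 → t=0.007; u2·a0=0.4275·5.525=2.362 ≤ a1=3.501 → R1 fires; X=7 R=2 S=4 D=10
Draw 2: a1=3.890, a2=0.308, a3=0.896, a4=1.580, a0=6.674; τ=−ln(0.2016)/6.674=0.240 → t=0.247; u2·a0=0.5217·6.674=3.482 ≤ a1=3.890 → R1 fires; X=7 R=2 S=6 D=11
Draw 3: a1=4.279, a2=0.462, a3=1.344, a4=1.738, a0=7.823; τ=−ln(0.1601)/7.823=0.234 → t=0.481; u2·a0=0.3843·7.823=3.006 ≤ a1=4.279 → R1 fires; X=7 R=2 S=8 D=12
Draw 4: a1=4.668, a2=0.616, a3=1.792, a4=1.896, a0=8.972; τ=−ln(0.0152)/8.972=0.467 → t=0.948; u2·a0=0.6732·8.972=6.040; a1+a2=5.284 < 6.040 ≤ a1+…+a3=7.076 → R3 fires; X=7 R=2 S=7 D=13
Draw 5: a1=5.057, a2=0.539, a3=1.568, a4=2.054, a0=9.218; τ=−ln(0.5104)/9.218=0.073 → t=1.021; u2·a0=0.5785·9.218=5.333; a1=5.057 < 5.333 ≤ a1+a2=5.596 → R2 fires; X=7 R=2 S=6 D=14
Draw 6: a1=5.446, a2=0.462, a3=1.344, a4=2.212, a0=9.464; τ=−ln(0.4106)/9.464=0.094 → t=1.115; u2·a0=0.9106·9.464=8.618; a1+…+a3=7.252 < 8.618 ≤ a1+…+a4=9.464 → R4 fires; X=8 R=1 S=8 D=13
Draw 7: a1=5.057, a2=0.616, a3=1.792, a4=1.027, a0=8.492; τ=−ln(0.8532)/8.492=0.019 → t=1.134; u2·a0=0.2801·8.492=2.379 ≤ a1=5.057 → R1 fires; X=8 R=1 S=10 D=14
Draw 8: a1=5.446, a2=0.770, a3=2.240, a4=1.106, a0=9.562; τ=−ln(0.2567)/9.562=0.142 → t=1.276; u2·a0=0.9477·9.562=9.062; a1+…+a3=8.456 < 9.062 ≤ a1+…+a4=9.562 → R4 fires; X=9 R=0 S=12 D=13
Draw 9: a1=5.057, a2=0.924, a3=2.688, a4=0.000, a0=8.669; τ=−ln(0.1295)/8.669=0.236 → t=1.512; u2·a0=0.1881·8.669=1.631 ≤ a1=5.057 → R1 fires; X=9 R=0 S=14 D=14
Draw 10: a1=5.446, a2=1.078, a3=3.136, a4=0.000, a0=9.660; τ=−ln(0.1566)/9.660=0.192 → t=1.704; u2·a0=0.8065·9.660=7.791; a1+a2=6.524 < 7.791 ≤ a1+…+a3=9.660 → R3 fires; X=9 R=0 S=13 D=15
Draw 11: a1=5.835, a2=1.001, a3=2.912, a4=0.000, a0=9.748; τ=−ln(0.7036)/9.748=0.036 → t=1.740 > T=1.71: stop.
At T=1.71: X=9 R=0 S=13 D=15; the largest is D.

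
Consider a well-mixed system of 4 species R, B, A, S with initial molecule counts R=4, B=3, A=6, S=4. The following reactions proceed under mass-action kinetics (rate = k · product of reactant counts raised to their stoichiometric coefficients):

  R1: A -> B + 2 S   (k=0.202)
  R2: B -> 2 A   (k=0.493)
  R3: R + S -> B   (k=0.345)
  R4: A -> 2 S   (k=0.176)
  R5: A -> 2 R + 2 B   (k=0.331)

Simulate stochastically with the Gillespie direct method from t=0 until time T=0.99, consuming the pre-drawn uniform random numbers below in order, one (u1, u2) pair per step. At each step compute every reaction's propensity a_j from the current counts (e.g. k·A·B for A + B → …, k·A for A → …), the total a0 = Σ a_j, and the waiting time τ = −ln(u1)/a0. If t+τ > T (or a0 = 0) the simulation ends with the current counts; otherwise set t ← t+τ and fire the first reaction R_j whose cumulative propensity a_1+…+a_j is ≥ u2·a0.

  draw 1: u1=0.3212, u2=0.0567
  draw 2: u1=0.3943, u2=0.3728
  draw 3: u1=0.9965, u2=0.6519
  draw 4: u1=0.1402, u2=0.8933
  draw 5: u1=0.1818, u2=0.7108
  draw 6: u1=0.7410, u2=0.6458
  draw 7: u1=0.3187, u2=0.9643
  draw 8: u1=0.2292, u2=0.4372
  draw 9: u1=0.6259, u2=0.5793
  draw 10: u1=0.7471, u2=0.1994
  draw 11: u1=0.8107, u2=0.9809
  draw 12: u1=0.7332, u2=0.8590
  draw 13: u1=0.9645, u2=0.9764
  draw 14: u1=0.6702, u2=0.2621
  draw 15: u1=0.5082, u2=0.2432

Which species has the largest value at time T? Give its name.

t=0.000: R=4 B=3 A=6 S=4
Draw 1: a1=1.212, a2=1.479, a3=5.520, a4=1.056, a5=1.986, a0=11.253; τ=−ln(0.3212)/11.253=0.101 → t=0.101; u2·a0=0.0567·11.253=0.638 ≤ a1=1.212 → R1 fires; R=4 B=4 A=5 S=6
Draw 2: a1=1.010, a2=1.972, a3=8.280, a4=0.880, a5=1.655, a0=13.797; τ=−ln(0.3943)/13.797=0.067 → t=0.168; u2·a0=0.3728·13.797=5.144; a1+a2=2.982 < 5.144 ≤ a1+…+a3=11.262 → R3 fires; R=3 B=5 A=5 S=5
Draw 3: a1=1.010, a2=2.465, a3=5.175, a4=0.880, a5=1.655, a0=11.185; τ=−ln(0.9965)/11.185=0.000 → t=0.169; u2·a0=0.6519·11.185=7.292; a1+a2=3.475 < 7.292 ≤ a1+…+a3=8.650 → R3 fires; R=2 B=6 A=5 S=4
Draw 4: a1=1.010, a2=2.958, a3=2.760, a4=0.880, a5=1.655, a0=9.263; τ=−ln(0.1402)/9.263=0.212 → t=0.381; u2·a0=0.8933·9.263=8.275; a1+…+a4=7.608 < 8.275 ≤ a1+…+a5=9.263 → R5 fires; R=4 B=8 A=4 S=4
Draw 5: a1=0.808, a2=3.944, a3=5.520, a4=0.704, a5=1.324, a0=12.300; τ=−ln(0.1818)/12.300=0.139 → t=0.519; u2·a0=0.7108·12.300=8.743; a1+a2=4.752 < 8.743 ≤ a1+…+a3=10.272 → R3 fires; R=3 B=9 A=4 S=3
Draw 6: a1=0.808, a2=4.437, a3=3.105, a4=0.704, a5=1.324, a0=10.378; τ=−ln(0.7410)/10.378=0.029 → t=0.548; u2·a0=0.6458·10.378=6.702; a1+a2=5.245 < 6.702 ≤ a1+…+a3=8.350 → R3 fires; R=2 B=10 A=4 S=2
Draw 7: a1=0.808, a2=4.930, a3=1.380, a4=0.704, a5=1.324, a0=9.146; τ=−ln(0.3187)/9.146=0.125 → t=0.673; u2·a0=0.9643·9.146=8.819; a1+…+a4=7.822 < 8.819 ≤ a1+…+a5=9.146 → R5 fires; R=4 B=12 A=3 S=2
Draw 8: a1=0.606, a2=5.916, a3=2.760, a4=0.528, a5=0.993, a0=10.803; τ=−ln(0.2292)/10.803=0.136 → t=0.810; u2·a0=0.4372·10.803=4.723; a1=0.606 < 4.723 ≤ a1+a2=6.522 → R2 fires; R=4 B=11 A=5 S=2
Draw 9: a1=1.010, a2=5.423, a3=2.760, a4=0.880, a5=1.655, a0=11.728; τ=−ln(0.6259)/11.728=0.040 → t=0.850; u2·a0=0.5793·11.728=6.794; a1+a2=6.433 < 6.794 ≤ a1+…+a3=9.193 → R3 fires; R=3 B=12 A=5 S=1
Draw 10: a1=1.010, a2=5.916, a3=1.035, a4=0.880, a5=1.655, a0=10.496; τ=−ln(0.7471)/10.496=0.028 → t=0.877; u2·a0=0.1994·10.496=2.093; a1=1.010 < 2.093 ≤ a1+a2=6.926 → R2 fires; R=3 B=11 A=7 S=1
Draw 11: a1=1.414, a2=5.423, a3=1.035, a4=1.232, a5=2.317, a0=11.421; τ=−ln(0.8107)/11.421=0.018 → t=0.896; u2·a0=0.9809·11.421=11.203; a1+…+a4=9.104 < 11.203 ≤ a1+…+a5=11.421 → R5 fires; R=5 B=13 A=6 S=1
Draw 12: a1=1.212, a2=6.409, a3=1.725, a4=1.056, a5=1.986, a0=12.388; τ=−ln(0.7332)/12.388=0.025 → t=0.921; u2·a0=0.8590·12.388=10.641; a1+…+a4=10.402 < 10.641 ≤ a1+…+a5=12.388 → R5 fires; R=7 B=15 A=5 S=1
Draw 13: a1=1.010, a2=7.395, a3=2.415, a4=0.880, a5=1.655, a0=13.355; τ=−ln(0.9645)/13.355=0.003 → t=0.924; u2·a0=0.9764·13.355=13.040; a1+…+a4=11.700 < 13.040 ≤ a1+…+a5=13.355 → R5 fires; R=9 B=17 A=4 S=1
Draw 14: a1=0.808, a2=8.381, a3=3.105, a4=0.704, a5=1.324, a0=14.322; τ=−ln(0.6702)/14.322=0.028 → t=0.951; u2·a0=0.2621·14.322=3.754; a1=0.808 < 3.754 ≤ a1+a2=9.189 → R2 fires; R=9 B=16 A=6 S=1
Draw 15: a1=1.212, a2=7.888, a3=3.105, a4=1.056, a5=1.986, a0=15.247; τ=−ln(0.5082)/15.247=0.044 → t=0.996 > T=0.99: stop.
At T=0.99: R=9 B=16 A=6 S=1; the largest is B.

Dominant species at T: B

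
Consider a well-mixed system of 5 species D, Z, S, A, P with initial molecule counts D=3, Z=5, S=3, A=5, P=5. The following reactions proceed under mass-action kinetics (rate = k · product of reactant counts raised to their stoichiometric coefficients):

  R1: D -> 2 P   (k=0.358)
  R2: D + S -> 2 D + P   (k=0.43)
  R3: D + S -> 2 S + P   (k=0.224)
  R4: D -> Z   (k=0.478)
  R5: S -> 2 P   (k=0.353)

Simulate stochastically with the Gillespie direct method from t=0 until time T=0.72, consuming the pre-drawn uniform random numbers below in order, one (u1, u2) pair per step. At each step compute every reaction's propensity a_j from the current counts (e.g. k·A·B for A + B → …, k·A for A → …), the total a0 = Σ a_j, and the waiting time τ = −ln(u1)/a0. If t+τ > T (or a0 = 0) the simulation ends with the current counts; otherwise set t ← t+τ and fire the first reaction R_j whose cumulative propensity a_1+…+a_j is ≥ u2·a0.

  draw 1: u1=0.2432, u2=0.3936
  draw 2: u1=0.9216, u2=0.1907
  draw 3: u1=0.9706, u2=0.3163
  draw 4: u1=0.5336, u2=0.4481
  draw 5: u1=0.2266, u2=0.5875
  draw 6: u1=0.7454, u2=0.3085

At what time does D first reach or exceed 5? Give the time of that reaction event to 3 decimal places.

Threshold first reached at t = 0.158

t=0.000: D=3 Z=5 S=3 A=5 P=5
Draw 1: a1=1.074, a2=3.870, a3=2.016, a4=1.434, a5=1.059, a0=9.453; τ=−ln(0.2432)/9.453=0.150 → t=0.150; u2·a0=0.3936·9.453=3.721; a1=1.074 < 3.721 ≤ a1+a2=4.944 → R2 fires; D=4 Z=5 S=2 A=5 P=6
Draw 2: a1=1.432, a2=3.440, a3=1.792, a4=1.912, a5=0.706, a0=9.282; τ=−ln(0.9216)/9.282=0.009 → t=0.158; u2·a0=0.1907·9.282=1.770; a1=1.432 < 1.770 ≤ a1+a2=4.872 → R2 fires; D=5 Z=5 S=1 A=5 P=7
Draw 3: a1=1.790, a2=2.150, a3=1.120, a4=2.390, a5=0.353, a0=7.803; τ=−ln(0.9706)/7.803=0.004 → t=0.162; u2·a0=0.3163·7.803=2.468; a1=1.790 < 2.468 ≤ a1+a2=3.940 → R2 fires; D=6 Z=5 S=0 A=5 P=8
Draw 4: a1=2.148, a2=0.000, a3=0.000, a4=2.868, a5=0.000, a0=5.016; τ=−ln(0.5336)/5.016=0.125 → t=0.287; u2·a0=0.4481·5.016=2.248; a1+…+a3=2.148 < 2.248 ≤ a1+…+a4=5.016 → R4 fires; D=5 Z=6 S=0 A=5 P=8
Draw 5: a1=1.790, a2=0.000, a3=0.000, a4=2.390, a5=0.000, a0=4.180; τ=−ln(0.2266)/4.180=0.355 → t=0.643; u2·a0=0.5875·4.180=2.456; a1+…+a3=1.790 < 2.456 ≤ a1+…+a4=4.180 → R4 fires; D=4 Z=7 S=0 A=5 P=8
Draw 6: a1=1.432, a2=0.000, a3=0.000, a4=1.912, a5=0.000, a0=3.344; τ=−ln(0.7454)/3.344=0.088 → t=0.730 > T=0.72: stop.
D first becomes ≥ 5 when it reaches 5 at the event at t=0.158.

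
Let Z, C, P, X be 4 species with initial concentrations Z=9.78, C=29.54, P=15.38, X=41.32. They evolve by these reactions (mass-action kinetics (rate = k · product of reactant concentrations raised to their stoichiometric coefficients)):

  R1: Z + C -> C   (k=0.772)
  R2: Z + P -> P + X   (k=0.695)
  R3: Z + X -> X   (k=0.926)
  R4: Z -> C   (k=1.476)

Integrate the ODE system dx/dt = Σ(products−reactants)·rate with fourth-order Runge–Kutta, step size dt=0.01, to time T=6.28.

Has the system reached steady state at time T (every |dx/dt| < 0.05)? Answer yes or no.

Steady state at T: yes

RK4 with dt=0.01: 628 steps to T=6.28. Trajectory (selected grid times):
t=0.00: Z=9.78 C=29.54 P=15.38 X=41.32
t=0.70: Z=0.00 C=29.74 P=15.38 X=42.73
t=1.40: Z=0.00 C=29.74 P=15.38 X=42.73
t=2.09: Z=0.00 C=29.74 P=15.38 X=42.73
t=2.79: Z=0.00 C=29.74 P=15.38 X=42.73
t=3.49: Z=0.00 C=29.74 P=15.38 X=42.73
t=4.19: Z=0.00 C=29.74 P=15.38 X=42.73
t=4.88: Z=0.00 C=29.74 P=15.38 X=42.73
t=5.58: Z=0.00 C=29.74 P=15.38 X=42.73
t=6.28: Z=0.00 C=29.74 P=15.38 X=42.73
Rates at T: R1=0.0000, R2=0.0000, R3=0.0000, R4=0.0000
dx/dt at T (Σ net stoichiometry × rate): Z=-0.0000, C=+0.0000, P=+0.0000, X=+0.0000
Largest |dx/dt| is |-0.0000| (Z) < 0.05 → steady.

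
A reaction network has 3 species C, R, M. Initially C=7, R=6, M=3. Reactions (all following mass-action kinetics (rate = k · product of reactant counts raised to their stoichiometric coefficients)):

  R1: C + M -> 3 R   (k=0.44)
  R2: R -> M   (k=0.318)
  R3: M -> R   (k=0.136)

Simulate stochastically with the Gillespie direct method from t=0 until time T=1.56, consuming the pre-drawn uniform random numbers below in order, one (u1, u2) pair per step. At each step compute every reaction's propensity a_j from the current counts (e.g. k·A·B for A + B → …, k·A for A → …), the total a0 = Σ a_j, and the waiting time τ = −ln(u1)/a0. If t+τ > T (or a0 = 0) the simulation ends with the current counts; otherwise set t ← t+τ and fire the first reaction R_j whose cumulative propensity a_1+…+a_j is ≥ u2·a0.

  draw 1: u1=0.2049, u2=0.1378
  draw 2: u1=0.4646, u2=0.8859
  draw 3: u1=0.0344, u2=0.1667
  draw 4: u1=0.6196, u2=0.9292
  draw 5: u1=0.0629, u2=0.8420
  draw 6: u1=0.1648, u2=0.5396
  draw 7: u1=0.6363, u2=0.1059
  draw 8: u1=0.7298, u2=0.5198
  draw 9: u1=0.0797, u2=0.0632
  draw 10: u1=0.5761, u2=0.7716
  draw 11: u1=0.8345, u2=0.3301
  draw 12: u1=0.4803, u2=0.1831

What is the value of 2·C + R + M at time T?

Check how each reaction changes W = 2·C + R + M (weight of products minus weight of reactants):
R1: C + M -> 3 R: (1·3) − (2·1 + 1·1) = 3 − 3 = 0
R2: R -> M: (1·1) − (1·1) = 1 − 1 = 0
R3: M -> R: (1·1) − (1·1) = 1 − 1 = 0
Every reaction leaves W unchanged, so W is conserved and no simulation is needed: W(T) = W(0) = 2·7 + 6 + 3 = 23

Value at T = 23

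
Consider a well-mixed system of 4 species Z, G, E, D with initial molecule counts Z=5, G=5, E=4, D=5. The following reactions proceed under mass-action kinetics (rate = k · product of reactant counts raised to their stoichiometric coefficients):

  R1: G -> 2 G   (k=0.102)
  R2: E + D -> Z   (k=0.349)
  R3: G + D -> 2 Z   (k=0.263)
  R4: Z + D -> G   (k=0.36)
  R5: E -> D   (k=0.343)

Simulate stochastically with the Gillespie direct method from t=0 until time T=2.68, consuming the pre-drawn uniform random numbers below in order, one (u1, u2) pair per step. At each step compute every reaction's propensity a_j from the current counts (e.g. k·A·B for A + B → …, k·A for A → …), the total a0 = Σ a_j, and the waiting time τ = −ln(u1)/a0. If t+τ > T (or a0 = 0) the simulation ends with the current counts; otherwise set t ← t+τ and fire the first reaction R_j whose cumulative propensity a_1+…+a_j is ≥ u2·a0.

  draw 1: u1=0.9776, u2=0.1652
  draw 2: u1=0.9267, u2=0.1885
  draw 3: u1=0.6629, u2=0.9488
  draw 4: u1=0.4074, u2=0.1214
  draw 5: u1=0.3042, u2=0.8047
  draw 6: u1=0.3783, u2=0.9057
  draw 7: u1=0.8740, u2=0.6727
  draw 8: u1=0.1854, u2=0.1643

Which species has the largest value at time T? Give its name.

t=0.000: Z=5 G=5 E=4 D=5
Draw 1: a1=0.510, a2=6.980, a3=6.575, a4=9.000, a5=1.372, a0=24.437; τ=−ln(0.9776)/24.437=0.001 → t=0.001; u2·a0=0.1652·24.437=4.037; a1=0.510 < 4.037 ≤ a1+a2=7.490 → R2 fires; Z=6 G=5 E=3 D=4
Draw 2: a1=0.510, a2=4.188, a3=5.260, a4=8.640, a5=1.029, a0=19.627; τ=−ln(0.9267)/19.627=0.004 → t=0.005; u2·a0=0.1885·19.627=3.700; a1=0.510 < 3.700 ≤ a1+a2=4.698 → R2 fires; Z=7 G=5 E=2 D=3
Draw 3: a1=0.510, a2=2.094, a3=3.945, a4=7.560, a5=0.686, a0=14.795; τ=−ln(0.6629)/14.795=0.028 → t=0.033; u2·a0=0.9488·14.795=14.037; a1+…+a3=6.549 < 14.037 ≤ a1+…+a4=14.109 → R4 fires; Z=6 G=6 E=2 D=2
Draw 4: a1=0.612, a2=1.396, a3=3.156, a4=4.320, a5=0.686, a0=10.170; τ=−ln(0.4074)/10.170=0.088 → t=0.121; u2·a0=0.1214·10.170=1.235; a1=0.612 < 1.235 ≤ a1+a2=2.008 → R2 fires; Z=7 G=6 E=1 D=1
Draw 5: a1=0.612, a2=0.349, a3=1.578, a4=2.520, a5=0.343, a0=5.402; τ=−ln(0.3042)/5.402=0.220 → t=0.341; u2·a0=0.8047·5.402=4.347; a1+…+a3=2.539 < 4.347 ≤ a1+…+a4=5.059 → R4 fires; Z=6 G=7 E=1 D=0
Draw 6: a1=0.714, a2=0.000, a3=0.000, a4=0.000, a5=0.343, a0=1.057; τ=−ln(0.3783)/1.057=0.920 → t=1.261; u2·a0=0.9057·1.057=0.957; a1+…+a4=0.714 < 0.957 ≤ a1+…+a5=1.057 → R5 fires; Z=6 G=7 E=0 D=1
Draw 7: a1=0.714, a2=0.000, a3=1.841, a4=2.160, a5=0.000, a0=4.715; τ=−ln(0.8740)/4.715=0.029 → t=1.289; u2·a0=0.6727·4.715=3.172; a1+…+a3=2.555 < 3.172 ≤ a1+…+a4=4.715 → R4 fires; Z=5 G=8 E=0 D=0
Draw 8: a1=0.816, a2=0.000, a3=0.000, a4=0.000, a5=0.000, a0=0.816; τ=−ln(0.1854)/0.816=2.065 → t=3.355 > T=2.68: stop.
At T=2.68: Z=5 G=8 E=0 D=0; the largest is G.

Dominant species at T: G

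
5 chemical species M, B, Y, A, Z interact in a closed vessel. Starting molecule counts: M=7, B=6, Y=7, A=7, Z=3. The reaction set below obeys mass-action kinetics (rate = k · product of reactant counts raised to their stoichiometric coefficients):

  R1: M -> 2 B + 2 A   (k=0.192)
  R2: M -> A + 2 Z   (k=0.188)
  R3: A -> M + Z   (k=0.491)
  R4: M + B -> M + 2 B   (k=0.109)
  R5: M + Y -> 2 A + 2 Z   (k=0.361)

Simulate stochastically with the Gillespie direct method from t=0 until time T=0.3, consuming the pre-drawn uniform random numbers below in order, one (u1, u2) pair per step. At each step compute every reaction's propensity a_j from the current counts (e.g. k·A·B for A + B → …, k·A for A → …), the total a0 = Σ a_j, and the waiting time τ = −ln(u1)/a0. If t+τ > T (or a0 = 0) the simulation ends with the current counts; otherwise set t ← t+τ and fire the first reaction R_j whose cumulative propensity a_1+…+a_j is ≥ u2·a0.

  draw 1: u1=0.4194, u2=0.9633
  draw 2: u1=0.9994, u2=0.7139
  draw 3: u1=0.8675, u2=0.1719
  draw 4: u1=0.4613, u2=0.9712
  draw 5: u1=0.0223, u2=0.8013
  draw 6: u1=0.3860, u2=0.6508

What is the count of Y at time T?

t=0.000: M=7 B=6 Y=7 A=7 Z=3
Draw 1: a1=1.344, a2=1.316, a3=3.437, a4=4.578, a5=17.689, a0=28.364; τ=−ln(0.4194)/28.364=0.031 → t=0.031; u2·a0=0.9633·28.364=27.323; a1+…+a4=10.675 < 27.323 ≤ a1+…+a5=28.364 → R5 fires; M=6 B=6 Y=6 A=9 Z=5
Draw 2: a1=1.152, a2=1.128, a3=4.419, a4=3.924, a5=12.996, a0=23.619; τ=−ln(0.9994)/23.619=0.000 → t=0.031; u2·a0=0.7139·23.619=16.862; a1+…+a4=10.623 < 16.862 ≤ a1+…+a5=23.619 → R5 fires; M=5 B=6 Y=5 A=11 Z=7
Draw 3: a1=0.960, a2=0.940, a3=5.401, a4=3.270, a5=9.025, a0=19.596; τ=−ln(0.8675)/19.596=0.007 → t=0.038; u2·a0=0.1719·19.596=3.369; a1+a2=1.900 < 3.369 ≤ a1+…+a3=7.301 → R3 fires; M=6 B=6 Y=5 A=10 Z=8
Draw 4: a1=1.152, a2=1.128, a3=4.910, a4=3.924, a5=10.830, a0=21.944; τ=−ln(0.4613)/21.944=0.035 → t=0.073; u2·a0=0.9712·21.944=21.312; a1+…+a4=11.114 < 21.312 ≤ a1+…+a5=21.944 → R5 fires; M=5 B=6 Y=4 A=12 Z=10
Draw 5: a1=0.960, a2=0.940, a3=5.892, a4=3.270, a5=7.220, a0=18.282; τ=−ln(0.0223)/18.282=0.208 → t=0.281; u2·a0=0.8013·18.282=14.649; a1+…+a4=11.062 < 14.649 ≤ a1+…+a5=18.282 → R5 fires; M=4 B=6 Y=3 A=14 Z=12
Draw 6: a1=0.768, a2=0.752, a3=6.874, a4=2.616, a5=4.332, a0=15.342; τ=−ln(0.3860)/15.342=0.062 → t=0.343 > T=0.3: stop.
Read off Y at T=0.3: 3

Y at T = 3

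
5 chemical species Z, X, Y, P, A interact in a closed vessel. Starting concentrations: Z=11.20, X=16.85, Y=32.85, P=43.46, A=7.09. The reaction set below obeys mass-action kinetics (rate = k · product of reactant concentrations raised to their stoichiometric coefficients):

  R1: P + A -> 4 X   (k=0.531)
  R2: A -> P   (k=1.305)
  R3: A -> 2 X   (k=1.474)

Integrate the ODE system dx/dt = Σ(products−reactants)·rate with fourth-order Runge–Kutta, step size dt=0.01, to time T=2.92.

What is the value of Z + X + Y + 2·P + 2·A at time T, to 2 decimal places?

Value at T = 162.00

Check how each reaction changes W = Z + X + Y + 2·P + 2·A (weight of products minus weight of reactants):
R1: P + A -> 4 X: (1·4) − (2·1 + 2·1) = 4 − 4 = 0
R2: A -> P: (2·1) − (2·1) = 2 − 2 = 0
R3: A -> 2 X: (1·2) − (2·1) = 2 − 2 = 0
Every reaction leaves W unchanged, so W is conserved and no simulation is needed: W(T) = W(0) = 11.20 + 16.85 + 32.85 + 2·43.46 + 2·7.09 = 162.00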